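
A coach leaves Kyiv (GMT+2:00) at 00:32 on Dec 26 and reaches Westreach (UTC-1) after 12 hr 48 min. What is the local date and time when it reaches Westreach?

10:20 on December 26

Convert departure to UTC: 00:32 − 2:00 = 22:32 UTC on Dec 25.
Add 12 hours and 48 minutes travel time → 11:20 UTC (Dec 26).
Westreach is UTC−1:00, so local arrival = 11:20 − 1:00 = 10:20 on Dec 26.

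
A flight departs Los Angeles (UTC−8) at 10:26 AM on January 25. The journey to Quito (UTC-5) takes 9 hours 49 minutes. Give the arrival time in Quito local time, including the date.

11:15 PM on Jan 25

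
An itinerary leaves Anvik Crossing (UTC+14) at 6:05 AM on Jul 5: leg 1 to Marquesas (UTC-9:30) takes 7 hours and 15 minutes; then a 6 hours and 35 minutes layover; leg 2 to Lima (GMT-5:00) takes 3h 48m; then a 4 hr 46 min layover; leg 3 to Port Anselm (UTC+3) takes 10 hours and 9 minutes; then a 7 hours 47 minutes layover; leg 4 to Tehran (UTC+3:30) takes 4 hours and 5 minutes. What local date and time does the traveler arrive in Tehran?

Convert departure to UTC: 6:05 AM − 14:00 = 4:05 PM UTC on Jul 4.
Add 7 hours and 15 minutes leg 1 → 11:20 PM UTC.
Add 6 hours 35 minutes layover in Marquesas → 5:55 AM UTC (Jul 5).
Add 3 hours 48 minutes leg 2 → 9:43 AM UTC.
Add 4 hours 46 minutes layover in Lima → 2:29 PM UTC.
Add 10 hours 9 minutes leg 3 → 12:38 AM UTC (Jul 6).
Add 7 hours 47 minutes layover in Port Anselm → 8:25 AM UTC.
Add 4 hours and 5 minutes leg 4 → 12:30 PM UTC.
Tehran is UTC+3:30, so local arrival = 12:30 PM + 3:30 = 4:00 PM on Jul 6.

4:00 PM on Jul 6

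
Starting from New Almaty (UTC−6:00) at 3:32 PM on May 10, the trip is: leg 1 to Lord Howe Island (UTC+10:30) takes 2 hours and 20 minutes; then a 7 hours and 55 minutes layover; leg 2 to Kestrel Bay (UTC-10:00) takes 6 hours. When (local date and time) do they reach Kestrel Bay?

Convert departure to UTC: 3:32 PM + 6:00 = 9:32 PM UTC on May 10.
Add 2 hours 20 minutes leg 1 → 11:52 PM UTC.
Add 7 hours and 55 minutes layover in Lord Howe Island → 7:47 AM UTC (May 11).
Add 6 hours leg 2 → 1:47 PM UTC.
Kestrel Bay is UTC−10:00, so local arrival = 1:47 PM − 10:00 = 3:47 AM on May 11.

3:47 AM on May 11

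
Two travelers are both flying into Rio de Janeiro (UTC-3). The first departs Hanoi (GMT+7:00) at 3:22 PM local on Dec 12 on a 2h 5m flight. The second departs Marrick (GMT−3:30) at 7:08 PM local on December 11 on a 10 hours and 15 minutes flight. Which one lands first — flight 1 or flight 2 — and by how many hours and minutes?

the second, by 1 hour 34 minutes

Flight 1 in UTC: 3:22 PM − 7:00 = 8:22 AM on Dec 12.
+2 hours and 5 minutes → arrive 10:27 AM UTC on Dec 12.
Flight 2 in UTC: 7:08 PM + 3:30 = 10:38 PM on Dec 11.
+10 hours and 15 minutes → arrive 8:53 AM UTC on Dec 12.
Flight 2 lands earlier by 1 hour 34 minutes.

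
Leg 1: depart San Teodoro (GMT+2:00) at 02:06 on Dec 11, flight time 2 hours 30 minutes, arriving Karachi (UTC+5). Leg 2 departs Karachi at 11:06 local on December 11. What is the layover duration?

Convert departure to UTC: 02:06 − 2:00 = 00:06 UTC on Dec 11.
Add 2 hours 30 minutes flight time → 02:36 UTC.
Karachi is UTC+5:00, so local arrival = 02:36 + 5:00 = 07:36 on Dec 11.
Layover = 11:06 − 07:36 = 3 hours 30 minutes.

3 hours 30 minutes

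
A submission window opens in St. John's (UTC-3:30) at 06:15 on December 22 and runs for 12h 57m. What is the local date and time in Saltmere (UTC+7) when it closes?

Convert start to UTC: 06:15 + 3:30 = 09:45 UTC on Dec 22.
Add 12 hours 57 minutes duration → 22:42 UTC.
Saltmere is UTC+7:00, so local end time = 22:42 + 7:00 = 05:42 on Dec 23.

05:42 on December 23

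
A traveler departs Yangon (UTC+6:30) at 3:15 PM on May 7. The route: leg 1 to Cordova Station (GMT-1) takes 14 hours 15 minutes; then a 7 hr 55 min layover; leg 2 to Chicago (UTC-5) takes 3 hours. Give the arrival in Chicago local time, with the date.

4:55 AM on May 8

Convert departure to UTC: 3:15 PM − 6:30 = 8:45 AM UTC on May 7.
Add 14 hours 15 minutes leg 1 → 11:00 PM UTC.
Add 7 hours 55 minutes layover in Cordova Station → 6:55 AM UTC (May 8).
Add 3 hours leg 2 → 9:55 AM UTC.
Chicago is UTC−5:00, so local arrival = 9:55 AM − 5:00 = 4:55 AM on May 8.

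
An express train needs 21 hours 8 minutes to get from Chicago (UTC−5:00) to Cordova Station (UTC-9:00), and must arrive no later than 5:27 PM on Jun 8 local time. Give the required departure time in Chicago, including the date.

12:19 AM on June 8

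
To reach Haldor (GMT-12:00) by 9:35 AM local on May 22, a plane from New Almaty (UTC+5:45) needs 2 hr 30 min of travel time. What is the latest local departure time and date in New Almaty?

12:50 AM on May 23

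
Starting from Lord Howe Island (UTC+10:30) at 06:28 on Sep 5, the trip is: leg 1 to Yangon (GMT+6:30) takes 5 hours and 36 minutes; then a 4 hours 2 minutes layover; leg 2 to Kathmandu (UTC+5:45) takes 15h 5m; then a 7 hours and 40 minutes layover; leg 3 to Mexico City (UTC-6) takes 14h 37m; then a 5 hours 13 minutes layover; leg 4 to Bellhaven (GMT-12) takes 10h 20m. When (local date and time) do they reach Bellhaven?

Convert departure to UTC: 06:28 − 10:30 = 19:58 UTC on Sep 4.
Add 5 hours 36 minutes leg 1 → 01:34 UTC (Sep 5).
Add 4 hours 2 minutes layover in Yangon → 05:36 UTC.
Add 15 hours 5 minutes leg 2 → 20:41 UTC.
Add 7 hours 40 minutes layover in Kathmandu → 04:21 UTC (Sep 6).
Add 14 hours and 37 minutes leg 3 → 18:58 UTC.
Add 5 hours and 13 minutes layover in Mexico City → 00:11 UTC (Sep 7).
Add 10 hours and 20 minutes leg 4 → 10:31 UTC.
Bellhaven is UTC−12:00, so local arrival = 10:31 − 12:00 = 22:31 on Sep 6.

22:31 on September 6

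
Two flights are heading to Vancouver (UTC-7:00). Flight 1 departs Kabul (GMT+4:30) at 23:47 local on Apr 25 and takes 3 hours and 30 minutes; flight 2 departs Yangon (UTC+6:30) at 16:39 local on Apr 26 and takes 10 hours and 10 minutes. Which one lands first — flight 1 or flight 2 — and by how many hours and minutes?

Flight 1 in UTC: 23:47 − 4:30 = 19:17 on Apr 25.
+3 hours 30 minutes → arrive 22:47 UTC on Apr 25.
Flight 2 in UTC: 16:39 − 6:30 = 10:09 on Apr 26.
+10 hours 10 minutes → arrive 20:19 UTC on Apr 26.
Flight 1 lands earlier by 21 hours 32 minutes.

the first, by 21 hours 32 minutes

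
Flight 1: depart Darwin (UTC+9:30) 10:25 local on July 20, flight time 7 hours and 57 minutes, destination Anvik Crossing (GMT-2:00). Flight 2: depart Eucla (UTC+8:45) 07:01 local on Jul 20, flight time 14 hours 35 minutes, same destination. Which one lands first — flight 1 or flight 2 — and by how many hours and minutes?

the first, by 3 hours 59 minutes

Flight 1 in UTC: 10:25 − 9:30 = 00:55 on Jul 20.
+7 hours and 57 minutes → arrive 08:52 UTC on Jul 20.
Flight 2 in UTC: 07:01 − 8:45 = 22:16 on Jul 19.
+14 hours 35 minutes → arrive 12:51 UTC on Jul 20.
Flight 1 lands earlier by 3 hours 59 minutes.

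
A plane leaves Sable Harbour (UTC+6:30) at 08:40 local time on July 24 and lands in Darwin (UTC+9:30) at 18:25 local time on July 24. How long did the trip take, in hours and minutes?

Departure in UTC: 08:40 − 6:30 = 02:10 on Jul 24.
Arrival in UTC: 18:25 − 9:30 = 08:55 on Jul 24.
Elapsed = 08:55 − 02:10 = 6 hours 45 minutes.

6 hours 45 minutes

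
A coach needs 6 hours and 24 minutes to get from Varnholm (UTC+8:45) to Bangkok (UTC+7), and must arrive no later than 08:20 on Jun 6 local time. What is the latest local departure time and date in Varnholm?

Target arrival in UTC: 08:20 − 7:00 = 01:20 on Jun 6.
Subtract 6 hours and 24 minutes → departure 18:56 UTC on Jun 5.
Varnholm is UTC+8:45: 18:56 + 8:45 = 03:41 on Jun 6.

03:41 on June 6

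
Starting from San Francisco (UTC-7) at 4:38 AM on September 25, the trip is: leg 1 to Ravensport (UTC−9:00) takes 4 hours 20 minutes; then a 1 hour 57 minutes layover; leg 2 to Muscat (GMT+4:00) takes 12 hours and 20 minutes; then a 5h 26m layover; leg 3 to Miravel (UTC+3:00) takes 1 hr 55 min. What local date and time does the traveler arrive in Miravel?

Convert departure to UTC: 4:38 AM + 7:00 = 11:38 AM UTC on Sep 25.
Add 4 hours 20 minutes leg 1 → 3:58 PM UTC.
Add 1 hour and 57 minutes layover in Ravensport → 5:55 PM UTC.
Add 12 hours 20 minutes leg 2 → 6:15 AM UTC (Sep 26).
Add 5 hours and 26 minutes layover in Muscat → 11:41 AM UTC.
Add 1 hour 55 minutes leg 3 → 1:36 PM UTC.
Miravel is UTC+3:00, so local arrival = 1:36 PM + 3:00 = 4:36 PM on Sep 26.

4:36 PM on September 26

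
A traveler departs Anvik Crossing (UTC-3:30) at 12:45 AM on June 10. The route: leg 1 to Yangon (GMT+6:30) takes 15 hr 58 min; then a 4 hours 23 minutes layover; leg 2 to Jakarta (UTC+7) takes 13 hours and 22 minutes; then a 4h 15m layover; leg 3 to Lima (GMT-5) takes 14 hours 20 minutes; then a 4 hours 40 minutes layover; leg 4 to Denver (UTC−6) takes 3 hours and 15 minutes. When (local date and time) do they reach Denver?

10:28 AM on June 12

Convert departure to UTC: 12:45 AM + 3:30 = 4:15 AM UTC on Jun 10.
Add 15 hours and 58 minutes leg 1 → 8:13 PM UTC.
Add 4 hours 23 minutes layover in Yangon → 12:36 AM UTC (Jun 11).
Add 13 hours and 22 minutes leg 2 → 1:58 PM UTC.
Add 4 hours 15 minutes layover in Jakarta → 6:13 PM UTC.
Add 14 hours and 20 minutes leg 3 → 8:33 AM UTC (Jun 12).
Add 4 hours and 40 minutes layover in Lima → 1:13 PM UTC.
Add 3 hours 15 minutes leg 4 → 4:28 PM UTC.
Denver is UTC−6:00, so local arrival = 4:28 PM − 6:00 = 10:28 AM on Jun 12.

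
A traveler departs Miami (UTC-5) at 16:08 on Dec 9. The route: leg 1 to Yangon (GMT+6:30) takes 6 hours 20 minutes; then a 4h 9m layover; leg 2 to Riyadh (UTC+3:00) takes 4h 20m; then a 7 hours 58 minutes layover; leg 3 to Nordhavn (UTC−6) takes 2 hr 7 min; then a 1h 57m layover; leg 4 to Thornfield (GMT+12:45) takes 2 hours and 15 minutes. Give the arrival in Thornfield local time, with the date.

14:59 on December 11

Convert departure to UTC: 16:08 + 5:00 = 21:08 UTC on Dec 9.
Add 6 hours and 20 minutes leg 1 → 03:28 UTC (Dec 10).
Add 4 hours 9 minutes layover in Yangon → 07:37 UTC.
Add 4 hours and 20 minutes leg 2 → 11:57 UTC.
Add 7 hours 58 minutes layover in Riyadh → 19:55 UTC.
Add 2 hours 7 minutes leg 3 → 22:02 UTC.
Add 1 hour 57 minutes layover in Nordhavn → 23:59 UTC.
Add 2 hours and 15 minutes leg 4 → 02:14 UTC (Dec 11).
Thornfield is UTC+12:45, so local arrival = 02:14 + 12:45 = 14:59 on Dec 11.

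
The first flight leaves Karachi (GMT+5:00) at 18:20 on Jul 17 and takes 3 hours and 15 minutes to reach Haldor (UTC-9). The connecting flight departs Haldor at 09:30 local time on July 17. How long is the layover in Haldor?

1 hour 55 minutes

Convert departure to UTC: 18:20 − 5:00 = 13:20 UTC on Jul 17.
Add 3 hours and 15 minutes flight time → 16:35 UTC.
Haldor is UTC−9:00, so local arrival = 16:35 − 9:00 = 07:35 on Jul 17.
Layover = 09:30 − 07:35 = 1 hour 55 minutes.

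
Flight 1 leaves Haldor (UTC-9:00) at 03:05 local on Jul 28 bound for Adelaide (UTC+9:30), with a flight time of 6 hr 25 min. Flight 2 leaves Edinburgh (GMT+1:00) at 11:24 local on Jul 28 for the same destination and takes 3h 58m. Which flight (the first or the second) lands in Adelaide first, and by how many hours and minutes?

Flight 1 in UTC: 03:05 + 9:00 = 12:05 on Jul 28.
+6 hours 25 minutes → arrive 18:30 UTC on Jul 28.
Flight 2 in UTC: 11:24 − 1:00 = 10:24 on Jul 28.
+3 hours and 58 minutes → arrive 14:22 UTC on Jul 28.
Flight 2 lands earlier by 4 hours 8 minutes.

the second, by 4 hours 8 minutes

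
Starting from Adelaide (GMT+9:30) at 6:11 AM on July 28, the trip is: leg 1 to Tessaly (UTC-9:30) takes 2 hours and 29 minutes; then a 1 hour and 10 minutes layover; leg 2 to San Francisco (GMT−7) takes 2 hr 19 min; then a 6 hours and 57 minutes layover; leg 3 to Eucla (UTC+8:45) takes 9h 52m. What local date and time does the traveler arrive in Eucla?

Convert departure to UTC: 6:11 AM − 9:30 = 8:41 PM UTC on Jul 27.
Add 2 hours 29 minutes leg 1 → 11:10 PM UTC.
Add 1 hour 10 minutes layover in Tessaly → 12:20 AM UTC (Jul 28).
Add 2 hours 19 minutes leg 2 → 2:39 AM UTC.
Add 6 hours 57 minutes layover in San Francisco → 9:36 AM UTC.
Add 9 hours and 52 minutes leg 3 → 7:28 PM UTC.
Eucla is UTC+8:45, so local arrival = 7:28 PM + 8:45 = 4:13 AM on Jul 29.

4:13 AM on July 29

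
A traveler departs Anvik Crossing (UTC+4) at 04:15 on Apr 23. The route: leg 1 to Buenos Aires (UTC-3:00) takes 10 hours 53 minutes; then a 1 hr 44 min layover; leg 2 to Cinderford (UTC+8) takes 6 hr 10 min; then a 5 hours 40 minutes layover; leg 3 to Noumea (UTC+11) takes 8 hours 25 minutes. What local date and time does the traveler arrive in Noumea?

Convert departure to UTC: 04:15 − 4:00 = 00:15 UTC on Apr 23.
Add 10 hours and 53 minutes leg 1 → 11:08 UTC.
Add 1 hour and 44 minutes layover in Buenos Aires → 12:52 UTC.
Add 6 hours and 10 minutes leg 2 → 19:02 UTC.
Add 5 hours 40 minutes layover in Cinderford → 00:42 UTC (Apr 24).
Add 8 hours 25 minutes leg 3 → 09:07 UTC.
Noumea is UTC+11:00, so local arrival = 09:07 + 11:00 = 20:07 on Apr 24.

20:07 on April 24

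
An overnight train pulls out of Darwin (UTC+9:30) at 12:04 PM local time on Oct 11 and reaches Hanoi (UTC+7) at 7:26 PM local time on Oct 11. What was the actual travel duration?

9 hours 52 minutes

Hanoi is 2:30 behind Darwin.
Clock-face elapsed time (ignoring zones) is 7 hours 22 minutes.
Actual elapsed = 7 hours 22 minutes + 2:30 = 9 hours 52 minutes.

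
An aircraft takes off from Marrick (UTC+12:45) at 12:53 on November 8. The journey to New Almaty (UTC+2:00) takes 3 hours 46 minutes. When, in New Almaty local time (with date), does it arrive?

05:54 on Nov 8

Convert departure to UTC: 12:53 − 12:45 = 00:08 UTC on Nov 8.
Add 3 hours 46 minutes travel time → 03:54 UTC.
New Almaty is UTC+2:00, so local arrival = 03:54 + 2:00 = 05:54 on Nov 8.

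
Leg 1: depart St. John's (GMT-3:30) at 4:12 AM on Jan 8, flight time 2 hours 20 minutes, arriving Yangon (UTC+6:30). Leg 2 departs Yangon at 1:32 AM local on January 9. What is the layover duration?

Convert departure to UTC: 4:12 AM + 3:30 = 7:42 AM UTC on Jan 8.
Add 2 hours 20 minutes flight time → 10:02 AM UTC.
Yangon is UTC+6:30, so local arrival = 10:02 AM + 6:30 = 4:32 PM on Jan 8.
Layover = 1:32 AM − 4:32 PM (+1 day) = 9 hours.

9 hours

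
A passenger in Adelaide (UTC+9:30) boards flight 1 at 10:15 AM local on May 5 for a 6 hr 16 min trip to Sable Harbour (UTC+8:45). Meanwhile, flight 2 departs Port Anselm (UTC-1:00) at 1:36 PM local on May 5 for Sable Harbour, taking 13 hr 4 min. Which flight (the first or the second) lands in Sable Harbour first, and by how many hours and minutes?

Flight 1 in UTC: 10:15 AM − 9:30 = 12:45 AM on May 5.
+6 hours and 16 minutes → arrive 7:01 AM UTC on May 5.
Flight 2 in UTC: 1:36 PM + 1:00 = 2:36 PM on May 5.
+13 hours and 4 minutes → arrive 3:40 AM UTC on May 6.
Flight 1 lands earlier by 20 hours 39 minutes.

the first, by 20 hours 39 minutes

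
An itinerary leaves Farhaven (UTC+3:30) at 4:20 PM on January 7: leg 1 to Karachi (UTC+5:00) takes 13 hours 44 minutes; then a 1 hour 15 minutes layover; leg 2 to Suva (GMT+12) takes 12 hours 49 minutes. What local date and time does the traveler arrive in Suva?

4:38 AM on Jan 9

Convert departure to UTC: 4:20 PM − 3:30 = 12:50 PM UTC on Jan 7.
Add 13 hours 44 minutes leg 1 → 2:34 AM UTC (Jan 8).
Add 1 hour and 15 minutes layover in Karachi → 3:49 AM UTC.
Add 12 hours 49 minutes leg 2 → 4:38 PM UTC.
Suva is UTC+12:00, so local arrival = 4:38 PM + 12:00 = 4:38 AM on Jan 9.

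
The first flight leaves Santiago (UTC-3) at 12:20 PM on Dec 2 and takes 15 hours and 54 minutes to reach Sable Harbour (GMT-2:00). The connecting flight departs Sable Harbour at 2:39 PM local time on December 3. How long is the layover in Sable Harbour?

9 hours 25 minutes

Convert departure to UTC: 12:20 PM + 3:00 = 3:20 PM UTC on Dec 2.
Add 15 hours 54 minutes flight time → 7:14 AM UTC (Dec 3).
Sable Harbour is UTC−2:00, so local arrival = 7:14 AM − 2:00 = 5:14 AM on Dec 3.
Layover = 2:39 PM − 5:14 AM = 9 hours 25 minutes.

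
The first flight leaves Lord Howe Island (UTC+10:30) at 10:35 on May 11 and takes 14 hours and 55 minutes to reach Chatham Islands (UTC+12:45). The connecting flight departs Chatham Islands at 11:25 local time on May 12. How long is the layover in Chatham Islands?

7 hours 40 minutes

Convert departure to UTC: 10:35 − 10:30 = 00:05 UTC on May 11.
Add 14 hours and 55 minutes flight time → 15:00 UTC.
Chatham Islands is UTC+12:45, so local arrival = 15:00 + 12:45 = 03:45 on May 12.
Layover = 11:25 − 03:45 = 7 hours 40 minutes.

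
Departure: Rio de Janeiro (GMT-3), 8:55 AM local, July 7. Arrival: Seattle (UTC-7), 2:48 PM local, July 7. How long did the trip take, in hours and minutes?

Departure in UTC: 8:55 AM + 3:00 = 11:55 AM on Jul 7.
Arrival in UTC: 2:48 PM + 7:00 = 9:48 PM on Jul 7.
Elapsed = 9:48 PM − 11:55 AM = 9 hours 53 minutes.

9 hours 53 minutes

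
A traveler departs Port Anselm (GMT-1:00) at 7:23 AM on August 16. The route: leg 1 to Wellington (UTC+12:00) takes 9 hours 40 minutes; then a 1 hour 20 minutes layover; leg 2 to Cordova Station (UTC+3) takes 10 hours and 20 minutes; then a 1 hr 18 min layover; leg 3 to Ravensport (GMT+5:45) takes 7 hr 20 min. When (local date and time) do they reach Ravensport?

8:06 PM on August 17

Convert departure to UTC: 7:23 AM + 1:00 = 8:23 AM UTC on Aug 16.
Add 9 hours and 40 minutes leg 1 → 6:03 PM UTC.
Add 1 hour and 20 minutes layover in Wellington → 7:23 PM UTC.
Add 10 hours and 20 minutes leg 2 → 5:43 AM UTC (Aug 17).
Add 1 hour and 18 minutes layover in Cordova Station → 7:01 AM UTC.
Add 7 hours 20 minutes leg 3 → 2:21 PM UTC.
Ravensport is UTC+5:45, so local arrival = 2:21 PM + 5:45 = 8:06 PM on Aug 17.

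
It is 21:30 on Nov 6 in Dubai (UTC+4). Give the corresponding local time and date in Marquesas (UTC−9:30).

Marquesas is 13:30 behind Dubai.
Shift by the zone difference: 21:30 − 13:30 = 08:00 on Nov 6 in Marquesas.

08:00 on Nov 6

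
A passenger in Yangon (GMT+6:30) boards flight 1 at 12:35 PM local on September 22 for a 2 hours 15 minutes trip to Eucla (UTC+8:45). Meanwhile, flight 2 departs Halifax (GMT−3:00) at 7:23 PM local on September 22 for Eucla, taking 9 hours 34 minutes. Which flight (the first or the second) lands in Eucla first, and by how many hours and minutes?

Flight 1 in UTC: 12:35 PM − 6:30 = 6:05 AM on Sep 22.
+2 hours 15 minutes → arrive 8:20 AM UTC on Sep 22.
Flight 2 in UTC: 7:23 PM + 3:00 = 10:23 PM on Sep 22.
+9 hours and 34 minutes → arrive 7:57 AM UTC on Sep 23.
Flight 1 lands earlier by 23 hours 37 minutes.

the first, by 23 hours 37 minutes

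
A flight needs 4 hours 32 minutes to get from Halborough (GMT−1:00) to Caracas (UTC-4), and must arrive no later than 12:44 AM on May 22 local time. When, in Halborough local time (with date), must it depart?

Target arrival in UTC: 12:44 AM + 4:00 = 4:44 AM on May 22.
Subtract 4 hours 32 minutes → departure 12:12 AM UTC on May 22.
Halborough is UTC−1:00: 12:12 AM − 1:00 = 11:12 PM on May 21.

11:12 PM on May 21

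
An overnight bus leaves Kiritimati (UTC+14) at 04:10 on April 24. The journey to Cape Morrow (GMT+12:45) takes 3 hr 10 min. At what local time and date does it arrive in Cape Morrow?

06:05 on Apr 24

Cape Morrow is 1:15 behind Kiritimati.
After 3 hours 10 minutes it is 07:20 in Kiritimati.
Shift by the zone difference: 07:20 − 1:15 = 06:05 on Apr 24 in Cape Morrow.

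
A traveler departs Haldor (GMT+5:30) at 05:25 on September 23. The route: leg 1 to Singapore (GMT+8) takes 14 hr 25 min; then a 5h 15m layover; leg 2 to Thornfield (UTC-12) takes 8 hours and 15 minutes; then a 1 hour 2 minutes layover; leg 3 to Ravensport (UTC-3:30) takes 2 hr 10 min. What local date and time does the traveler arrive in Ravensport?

Convert departure to UTC: 05:25 − 5:30 = 23:55 UTC on Sep 22.
Add 14 hours and 25 minutes leg 1 → 14:20 UTC (Sep 23).
Add 5 hours and 15 minutes layover in Singapore → 19:35 UTC.
Add 8 hours and 15 minutes leg 2 → 03:50 UTC (Sep 24).
Add 1 hour and 2 minutes layover in Thornfield → 04:52 UTC.
Add 2 hours and 10 minutes leg 3 → 07:02 UTC.
Ravensport is UTC−3:30, so local arrival = 07:02 − 3:30 = 03:32 on Sep 24.

03:32 on September 24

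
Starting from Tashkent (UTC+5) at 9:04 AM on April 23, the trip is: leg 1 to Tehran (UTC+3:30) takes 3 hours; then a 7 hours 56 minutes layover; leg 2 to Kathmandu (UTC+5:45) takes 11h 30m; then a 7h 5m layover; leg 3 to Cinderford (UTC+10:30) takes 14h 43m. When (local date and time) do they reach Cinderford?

10:48 AM on Apr 25

Convert departure to UTC: 9:04 AM − 5:00 = 4:04 AM UTC on Apr 23.
Add 3 hours leg 1 → 7:04 AM UTC.
Add 7 hours and 56 minutes layover in Tehran → 3:00 PM UTC.
Add 11 hours and 30 minutes leg 2 → 2:30 AM UTC (Apr 24).
Add 7 hours and 5 minutes layover in Kathmandu → 9:35 AM UTC.
Add 14 hours 43 minutes leg 3 → 12:18 AM UTC (Apr 25).
Cinderford is UTC+10:30, so local arrival = 12:18 AM + 10:30 = 10:48 AM on Apr 25.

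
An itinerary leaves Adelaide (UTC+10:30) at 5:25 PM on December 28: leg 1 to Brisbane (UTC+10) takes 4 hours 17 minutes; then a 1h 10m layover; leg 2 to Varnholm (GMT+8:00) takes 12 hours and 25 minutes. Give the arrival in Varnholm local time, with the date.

Convert departure to UTC: 5:25 PM − 10:30 = 6:55 AM UTC on Dec 28.
Add 4 hours 17 minutes leg 1 → 11:12 AM UTC.
Add 1 hour and 10 minutes layover in Brisbane → 12:22 PM UTC.
Add 12 hours and 25 minutes leg 2 → 12:47 AM UTC (Dec 29).
Varnholm is UTC+8:00, so local arrival = 12:47 AM + 8:00 = 8:47 AM on Dec 29.

8:47 AM on December 29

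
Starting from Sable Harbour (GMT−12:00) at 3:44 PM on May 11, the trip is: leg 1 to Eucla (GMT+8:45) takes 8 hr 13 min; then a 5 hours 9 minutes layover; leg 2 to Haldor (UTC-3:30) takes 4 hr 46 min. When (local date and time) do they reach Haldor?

6:22 PM on May 12

Convert departure to UTC: 3:44 PM + 12:00 = 3:44 AM UTC on May 12.
Add 8 hours 13 minutes leg 1 → 11:57 AM UTC.
Add 5 hours and 9 minutes layover in Eucla → 5:06 PM UTC.
Add 4 hours and 46 minutes leg 2 → 9:52 PM UTC.
Haldor is UTC−3:30, so local arrival = 9:52 PM − 3:30 = 6:22 PM on May 12.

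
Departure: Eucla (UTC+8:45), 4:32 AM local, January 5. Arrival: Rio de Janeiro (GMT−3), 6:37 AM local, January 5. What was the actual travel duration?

13 hours 50 minutes

Rio de Janeiro is 11:45 behind Eucla.
Clock-face elapsed time (ignoring zones) is 2 hours 5 minutes.
Actual elapsed = 2 hours 5 minutes + 11:45 = 13 hours 50 minutes.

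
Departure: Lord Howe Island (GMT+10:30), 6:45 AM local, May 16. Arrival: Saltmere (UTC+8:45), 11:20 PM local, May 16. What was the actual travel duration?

18 hours 20 minutes

Saltmere is 1:45 behind Lord Howe Island.
Clock-face elapsed time (ignoring zones) is 16 hours 35 minutes.
Actual elapsed = 16 hours 35 minutes + 1:45 = 18 hours 20 minutes.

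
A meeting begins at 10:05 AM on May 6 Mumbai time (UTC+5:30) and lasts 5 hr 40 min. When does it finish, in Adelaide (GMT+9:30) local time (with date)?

7:45 PM on May 6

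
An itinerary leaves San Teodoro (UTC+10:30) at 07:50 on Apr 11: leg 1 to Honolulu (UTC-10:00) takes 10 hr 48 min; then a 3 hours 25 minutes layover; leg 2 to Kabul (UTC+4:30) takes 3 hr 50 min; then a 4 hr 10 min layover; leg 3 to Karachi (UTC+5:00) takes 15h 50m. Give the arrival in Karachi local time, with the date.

Convert departure to UTC: 07:50 − 10:30 = 21:20 UTC on Apr 10.
Add 10 hours 48 minutes leg 1 → 08:08 UTC (Apr 11).
Add 3 hours and 25 minutes layover in Honolulu → 11:33 UTC.
Add 3 hours and 50 minutes leg 2 → 15:23 UTC.
Add 4 hours and 10 minutes layover in Kabul → 19:33 UTC.
Add 15 hours and 50 minutes leg 3 → 11:23 UTC (Apr 12).
Karachi is UTC+5:00, so local arrival = 11:23 + 5:00 = 16:23 on Apr 12.

16:23 on April 12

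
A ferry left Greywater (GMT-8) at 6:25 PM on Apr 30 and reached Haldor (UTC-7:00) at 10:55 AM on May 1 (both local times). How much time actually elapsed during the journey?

15 hours 30 minutes

Haldor is 1:00 ahead of Greywater.
Clock-face elapsed time (ignoring zones) is 16 hours 30 minutes.
Actual elapsed = 16 hours 30 minutes − 1:00 = 15 hours 30 minutes.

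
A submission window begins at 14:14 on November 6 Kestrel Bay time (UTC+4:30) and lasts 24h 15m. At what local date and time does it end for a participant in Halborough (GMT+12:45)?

22:44 on November 7

Convert start to UTC: 14:14 − 4:30 = 09:44 UTC on Nov 6.
Add 24 hours 15 minutes duration → 09:59 UTC (Nov 7).
Halborough is UTC+12:45, so local end time = 09:59 + 12:45 = 22:44 on Nov 7.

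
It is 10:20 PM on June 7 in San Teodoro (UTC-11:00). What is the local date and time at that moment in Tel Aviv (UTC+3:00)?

12:20 PM on June 8

In UTC: 10:20 PM + 11:00 = 9:20 AM on Jun 8.
Tel Aviv is UTC+3:00: 9:20 AM + 3:00 = 12:20 PM on Jun 8.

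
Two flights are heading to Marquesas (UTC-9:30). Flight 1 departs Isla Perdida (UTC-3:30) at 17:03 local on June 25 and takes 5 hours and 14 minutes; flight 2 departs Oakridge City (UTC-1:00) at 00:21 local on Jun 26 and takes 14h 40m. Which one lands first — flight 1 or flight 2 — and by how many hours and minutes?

Flight 1 in UTC: 17:03 + 3:30 = 20:33 on Jun 25.
+5 hours 14 minutes → arrive 01:47 UTC on Jun 26.
Flight 2 in UTC: 00:21 + 1:00 = 01:21 on Jun 26.
+14 hours and 40 minutes → arrive 16:01 UTC on Jun 26.
Flight 1 lands earlier by 14 hours 14 minutes.

the first, by 14 hours 14 minutes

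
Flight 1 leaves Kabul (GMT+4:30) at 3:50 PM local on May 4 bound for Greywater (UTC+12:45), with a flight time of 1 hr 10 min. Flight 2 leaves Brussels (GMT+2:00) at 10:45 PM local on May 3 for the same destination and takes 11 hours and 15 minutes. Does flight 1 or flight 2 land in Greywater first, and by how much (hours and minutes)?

the second, by 4 hours 30 minutes

Flight 1 in UTC: 3:50 PM − 4:30 = 11:20 AM on May 4.
+1 hour 10 minutes → arrive 12:30 PM UTC on May 4.
Flight 2 in UTC: 10:45 PM − 2:00 = 8:45 PM on May 3.
+11 hours and 15 minutes → arrive 8:00 AM UTC on May 4.
Flight 2 lands earlier by 4 hours 30 minutes.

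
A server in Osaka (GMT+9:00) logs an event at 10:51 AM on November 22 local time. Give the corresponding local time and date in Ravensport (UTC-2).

Ravensport is 11:00 behind Osaka.
Shift by the zone difference: 10:51 AM − 11:00 = 11:51 PM on Nov 21 in Ravensport.

11:51 PM on November 21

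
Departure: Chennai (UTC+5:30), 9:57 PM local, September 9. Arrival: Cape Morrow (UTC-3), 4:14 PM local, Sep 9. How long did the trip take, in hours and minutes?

2 hours 47 minutes

Departure in UTC: 9:57 PM − 5:30 = 4:27 PM on Sep 9.
Arrival in UTC: 4:14 PM + 3:00 = 7:14 PM on Sep 9.
Elapsed = 7:14 PM − 4:27 PM = 2 hours 47 minutes.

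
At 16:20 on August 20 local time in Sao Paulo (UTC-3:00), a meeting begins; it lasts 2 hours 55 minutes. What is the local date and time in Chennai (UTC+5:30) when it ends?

Chennai is 8:30 ahead of Sao Paulo.
After 2 hours 55 minutes it is 19:15 in Sao Paulo.
Shift by the zone difference: 19:15 + 8:30 = 03:45 on Aug 21 in Chennai.

03:45 on August 21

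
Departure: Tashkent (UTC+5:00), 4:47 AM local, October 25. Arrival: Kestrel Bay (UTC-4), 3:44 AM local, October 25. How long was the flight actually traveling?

Departure in UTC: 4:47 AM − 5:00 = 11:47 PM on Oct 24.
Arrival in UTC: 3:44 AM + 4:00 = 7:44 AM on Oct 25.
Elapsed = 7:44 AM − 11:47 PM (+1 day) = 7 hours 57 minutes.

7 hours 57 minutes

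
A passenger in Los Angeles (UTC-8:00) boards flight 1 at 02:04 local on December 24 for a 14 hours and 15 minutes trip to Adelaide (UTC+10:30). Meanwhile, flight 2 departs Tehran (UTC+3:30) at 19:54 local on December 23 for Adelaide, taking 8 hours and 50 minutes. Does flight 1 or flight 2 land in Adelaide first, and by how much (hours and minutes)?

Flight 1 in UTC: 02:04 + 8:00 = 10:04 on Dec 24.
+14 hours and 15 minutes → arrive 00:19 UTC on Dec 25.
Flight 2 in UTC: 19:54 − 3:30 = 16:24 on Dec 23.
+8 hours and 50 minutes → arrive 01:14 UTC on Dec 24.
Flight 2 lands earlier by 23 hours 5 minutes.

the second, by 23 hours 5 minutes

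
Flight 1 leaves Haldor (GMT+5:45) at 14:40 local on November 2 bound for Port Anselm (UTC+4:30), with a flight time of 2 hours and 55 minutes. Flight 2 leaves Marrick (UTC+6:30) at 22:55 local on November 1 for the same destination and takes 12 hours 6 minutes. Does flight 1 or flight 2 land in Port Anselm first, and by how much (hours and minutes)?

the second, by 7 hours 19 minutes

Flight 1 in UTC: 14:40 − 5:45 = 08:55 on Nov 2.
+2 hours and 55 minutes → arrive 11:50 UTC on Nov 2.
Flight 2 in UTC: 22:55 − 6:30 = 16:25 on Nov 1.
+12 hours and 6 minutes → arrive 04:31 UTC on Nov 2.
Flight 2 lands earlier by 7 hours 19 minutes.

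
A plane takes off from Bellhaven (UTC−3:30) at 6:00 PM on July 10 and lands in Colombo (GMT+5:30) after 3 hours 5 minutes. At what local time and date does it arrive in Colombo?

Colombo is 9:00 ahead of Bellhaven.
After 3 hours 5 minutes it is 9:05 PM in Bellhaven.
Shift by the zone difference: 9:05 PM + 9:00 = 6:05 AM on Jul 11 in Colombo.

6:05 AM on July 11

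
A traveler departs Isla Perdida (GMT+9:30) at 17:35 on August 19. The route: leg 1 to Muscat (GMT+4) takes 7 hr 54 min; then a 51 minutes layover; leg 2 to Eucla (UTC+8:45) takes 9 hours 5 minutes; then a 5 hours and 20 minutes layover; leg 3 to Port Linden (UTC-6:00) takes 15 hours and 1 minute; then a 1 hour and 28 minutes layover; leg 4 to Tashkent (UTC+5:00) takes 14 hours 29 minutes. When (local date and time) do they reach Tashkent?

19:13 on August 21

Convert departure to UTC: 17:35 − 9:30 = 08:05 UTC on Aug 19.
Add 7 hours 54 minutes leg 1 → 15:59 UTC.
Add 51 minutes layover in Muscat → 16:50 UTC.
Add 9 hours 5 minutes leg 2 → 01:55 UTC (Aug 20).
Add 5 hours and 20 minutes layover in Eucla → 07:15 UTC.
Add 15 hours 1 minute leg 3 → 22:16 UTC.
Add 1 hour 28 minutes layover in Port Linden → 23:44 UTC.
Add 14 hours and 29 minutes leg 4 → 14:13 UTC (Aug 21).
Tashkent is UTC+5:00, so local arrival = 14:13 + 5:00 = 19:13 on Aug 21.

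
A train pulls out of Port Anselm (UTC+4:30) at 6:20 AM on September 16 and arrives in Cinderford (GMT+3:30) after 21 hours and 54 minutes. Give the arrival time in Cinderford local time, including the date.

3:14 AM on September 17

Convert departure to UTC: 6:20 AM − 4:30 = 1:50 AM UTC on Sep 16.
Add 21 hours 54 minutes travel time → 11:44 PM UTC.
Cinderford is UTC+3:30, so local arrival = 11:44 PM + 3:30 = 3:14 AM on Sep 17.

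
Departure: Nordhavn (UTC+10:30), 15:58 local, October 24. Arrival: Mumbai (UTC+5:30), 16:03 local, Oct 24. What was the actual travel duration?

Departure in UTC: 15:58 − 10:30 = 05:28 on Oct 24.
Arrival in UTC: 16:03 − 5:30 = 10:33 on Oct 24.
Elapsed = 10:33 − 05:28 = 5 hours 5 minutes.

5 hours 5 minutes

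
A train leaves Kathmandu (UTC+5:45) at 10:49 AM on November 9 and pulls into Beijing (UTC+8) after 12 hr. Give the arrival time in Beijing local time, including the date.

1:04 AM on Nov 10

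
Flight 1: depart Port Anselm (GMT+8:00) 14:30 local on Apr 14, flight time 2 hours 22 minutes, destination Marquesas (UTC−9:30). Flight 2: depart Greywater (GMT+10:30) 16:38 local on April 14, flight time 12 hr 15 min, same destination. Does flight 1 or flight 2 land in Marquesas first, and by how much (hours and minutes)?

Flight 1 in UTC: 14:30 − 8:00 = 06:30 on Apr 14.
+2 hours and 22 minutes → arrive 08:52 UTC on Apr 14.
Flight 2 in UTC: 16:38 − 10:30 = 06:08 on Apr 14.
+12 hours and 15 minutes → arrive 18:23 UTC on Apr 14.
Flight 1 lands earlier by 9 hours 31 minutes.

the first, by 9 hours 31 minutes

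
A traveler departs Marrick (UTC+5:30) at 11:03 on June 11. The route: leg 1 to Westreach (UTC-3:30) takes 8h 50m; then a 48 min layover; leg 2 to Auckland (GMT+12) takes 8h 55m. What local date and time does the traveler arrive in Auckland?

12:06 on June 12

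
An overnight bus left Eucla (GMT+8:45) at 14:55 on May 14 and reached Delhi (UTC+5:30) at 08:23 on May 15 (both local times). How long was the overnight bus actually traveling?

20 hours 43 minutes

Delhi is 3:15 behind Eucla.
Clock-face elapsed time (ignoring zones) is 17 hours 28 minutes.
Actual elapsed = 17 hours 28 minutes + 3:15 = 20 hours 43 minutes.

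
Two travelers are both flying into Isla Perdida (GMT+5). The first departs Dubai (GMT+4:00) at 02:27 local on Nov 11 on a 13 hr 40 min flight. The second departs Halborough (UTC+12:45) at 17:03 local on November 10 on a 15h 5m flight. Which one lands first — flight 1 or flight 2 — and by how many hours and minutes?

Flight 1 in UTC: 02:27 − 4:00 = 22:27 on Nov 10.
+13 hours 40 minutes → arrive 12:07 UTC on Nov 11.
Flight 2 in UTC: 17:03 − 12:45 = 04:18 on Nov 10.
+15 hours 5 minutes → arrive 19:23 UTC on Nov 10.
Flight 2 lands earlier by 16 hours 44 minutes.

the second, by 16 hours 44 minutes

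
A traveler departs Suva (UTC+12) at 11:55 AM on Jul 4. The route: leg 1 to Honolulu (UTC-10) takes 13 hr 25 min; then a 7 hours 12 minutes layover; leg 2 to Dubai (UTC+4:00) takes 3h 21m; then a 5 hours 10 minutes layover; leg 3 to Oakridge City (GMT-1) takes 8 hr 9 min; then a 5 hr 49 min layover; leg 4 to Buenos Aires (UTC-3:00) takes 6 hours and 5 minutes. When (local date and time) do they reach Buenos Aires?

Convert departure to UTC: 11:55 AM − 12:00 = 11:55 PM UTC on Jul 3.
Add 13 hours 25 minutes leg 1 → 1:20 PM UTC (Jul 4).
Add 7 hours and 12 minutes layover in Honolulu → 8:32 PM UTC.
Add 3 hours 21 minutes leg 2 → 11:53 PM UTC.
Add 5 hours 10 minutes layover in Dubai → 5:03 AM UTC (Jul 5).
Add 8 hours 9 minutes leg 3 → 1:12 PM UTC.
Add 5 hours 49 minutes layover in Oakridge City → 7:01 PM UTC.
Add 6 hours and 5 minutes leg 4 → 1:06 AM UTC (Jul 6).
Buenos Aires is UTC−3:00, so local arrival = 1:06 AM − 3:00 = 10:06 PM on Jul 5.

10:06 PM on July 5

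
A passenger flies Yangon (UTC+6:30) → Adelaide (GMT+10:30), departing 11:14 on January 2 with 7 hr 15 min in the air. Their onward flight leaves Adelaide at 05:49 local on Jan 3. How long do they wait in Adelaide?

7 hours 20 minutes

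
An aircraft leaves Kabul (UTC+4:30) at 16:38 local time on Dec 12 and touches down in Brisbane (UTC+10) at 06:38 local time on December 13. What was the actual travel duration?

Departure in UTC: 16:38 − 4:30 = 12:08 on Dec 12.
Arrival in UTC: 06:38 − 10:00 = 20:38 on Dec 12.
Elapsed = 20:38 − 12:08 = 8 hours 30 minutes.

8 hours 30 minutes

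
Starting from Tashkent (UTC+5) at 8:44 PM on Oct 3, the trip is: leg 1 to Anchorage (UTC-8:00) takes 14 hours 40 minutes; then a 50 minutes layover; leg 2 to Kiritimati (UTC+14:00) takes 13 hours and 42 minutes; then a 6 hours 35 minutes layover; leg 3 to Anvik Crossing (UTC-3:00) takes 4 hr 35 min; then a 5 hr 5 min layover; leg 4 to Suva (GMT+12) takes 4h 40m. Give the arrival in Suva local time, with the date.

5:51 AM on October 6

Convert departure to UTC: 8:44 PM − 5:00 = 3:44 PM UTC on Oct 3.
Add 14 hours and 40 minutes leg 1 → 6:24 AM UTC (Oct 4).
Add 50 minutes layover in Anchorage → 7:14 AM UTC.
Add 13 hours 42 minutes leg 2 → 8:56 PM UTC.
Add 6 hours 35 minutes layover in Kiritimati → 3:31 AM UTC (Oct 5).
Add 4 hours and 35 minutes leg 3 → 8:06 AM UTC.
Add 5 hours and 5 minutes layover in Anvik Crossing → 1:11 PM UTC.
Add 4 hours and 40 minutes leg 4 → 5:51 PM UTC.
Suva is UTC+12:00, so local arrival = 5:51 PM + 12:00 = 5:51 AM on Oct 6.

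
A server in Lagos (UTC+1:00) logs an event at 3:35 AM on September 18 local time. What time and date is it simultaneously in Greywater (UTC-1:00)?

In UTC: 3:35 AM − 1:00 = 2:35 AM on Sep 18.
Greywater is UTC−1:00: 2:35 AM − 1:00 = 1:35 AM on Sep 18.

1:35 AM on Sep 18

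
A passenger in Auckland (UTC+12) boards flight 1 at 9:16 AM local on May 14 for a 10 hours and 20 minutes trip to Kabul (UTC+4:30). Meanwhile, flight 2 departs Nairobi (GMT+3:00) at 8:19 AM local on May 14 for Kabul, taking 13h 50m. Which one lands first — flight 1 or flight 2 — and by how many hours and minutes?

Flight 1 in UTC: 9:16 AM − 12:00 = 9:16 PM on May 13.
+10 hours 20 minutes → arrive 7:36 AM UTC on May 14.
Flight 2 in UTC: 8:19 AM − 3:00 = 5:19 AM on May 14.
+13 hours and 50 minutes → arrive 7:09 PM UTC on May 14.
Flight 1 lands earlier by 11 hours 33 minutes.

the first, by 11 hours 33 minutes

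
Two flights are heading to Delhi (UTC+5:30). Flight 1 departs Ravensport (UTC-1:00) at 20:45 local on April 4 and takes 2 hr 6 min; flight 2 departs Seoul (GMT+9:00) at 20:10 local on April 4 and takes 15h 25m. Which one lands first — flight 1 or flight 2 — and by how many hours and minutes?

the first, by 2 hours 44 minutes

Flight 1 in UTC: 20:45 + 1:00 = 21:45 on Apr 4.
+2 hours and 6 minutes → arrive 23:51 UTC on Apr 4.
Flight 2 in UTC: 20:10 − 9:00 = 11:10 on Apr 4.
+15 hours and 25 minutes → arrive 02:35 UTC on Apr 5.
Flight 1 lands earlier by 2 hours 44 minutes.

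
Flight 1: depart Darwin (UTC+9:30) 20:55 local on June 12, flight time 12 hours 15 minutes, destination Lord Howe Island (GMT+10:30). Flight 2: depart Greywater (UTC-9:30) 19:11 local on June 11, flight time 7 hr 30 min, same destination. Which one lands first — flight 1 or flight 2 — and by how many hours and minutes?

the second, by 11 hours 29 minutes

Flight 1 in UTC: 20:55 − 9:30 = 11:25 on Jun 12.
+12 hours 15 minutes → arrive 23:40 UTC on Jun 12.
Flight 2 in UTC: 19:11 + 9:30 = 04:41 on Jun 12.
+7 hours 30 minutes → arrive 12:11 UTC on Jun 12.
Flight 2 lands earlier by 11 hours 29 minutes.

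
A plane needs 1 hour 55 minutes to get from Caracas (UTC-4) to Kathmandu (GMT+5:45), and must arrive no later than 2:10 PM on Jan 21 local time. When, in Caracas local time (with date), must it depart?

Target arrival in UTC: 2:10 PM − 5:45 = 8:25 AM on Jan 21.
Subtract 1 hour 55 minutes → departure 6:30 AM UTC on Jan 21.
Caracas is UTC−4:00: 6:30 AM − 4:00 = 2:30 AM on Jan 21.

2:30 AM on January 21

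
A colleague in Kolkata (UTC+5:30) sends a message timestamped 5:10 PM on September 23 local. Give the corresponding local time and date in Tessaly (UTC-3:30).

Tessaly is 9:00 behind Kolkata.
Shift by the zone difference: 5:10 PM − 9:00 = 8:10 AM on Sep 23 in Tessaly.

8:10 AM on September 23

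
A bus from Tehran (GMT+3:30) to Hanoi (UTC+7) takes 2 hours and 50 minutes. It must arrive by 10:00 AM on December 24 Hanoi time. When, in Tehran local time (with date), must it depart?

3:40 AM on Dec 24

Target arrival in UTC: 10:00 AM − 7:00 = 3:00 AM on Dec 24.
Subtract 2 hours and 50 minutes → departure 12:10 AM UTC on Dec 24.
Tehran is UTC+3:30: 12:10 AM + 3:30 = 3:40 AM on Dec 24.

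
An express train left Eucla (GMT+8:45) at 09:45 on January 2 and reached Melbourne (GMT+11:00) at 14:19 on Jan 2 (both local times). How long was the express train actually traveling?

Melbourne is 2:15 ahead of Eucla.
Clock-face elapsed time (ignoring zones) is 4 hours 34 minutes.
Actual elapsed = 4 hours 34 minutes − 2:15 = 2 hours 19 minutes.

2 hours 19 minutes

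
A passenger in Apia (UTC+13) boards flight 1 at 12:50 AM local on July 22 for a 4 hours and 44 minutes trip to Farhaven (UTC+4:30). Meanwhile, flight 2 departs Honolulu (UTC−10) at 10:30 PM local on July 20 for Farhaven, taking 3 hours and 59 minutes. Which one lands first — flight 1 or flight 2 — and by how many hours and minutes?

the second, by 4 hours 5 minutes

Flight 1 in UTC: 12:50 AM − 13:00 = 11:50 AM on Jul 21.
+4 hours 44 minutes → arrive 4:34 PM UTC on Jul 21.
Flight 2 in UTC: 10:30 PM + 10:00 = 8:30 AM on Jul 21.
+3 hours 59 minutes → arrive 12:29 PM UTC on Jul 21.
Flight 2 lands earlier by 4 hours 5 minutes.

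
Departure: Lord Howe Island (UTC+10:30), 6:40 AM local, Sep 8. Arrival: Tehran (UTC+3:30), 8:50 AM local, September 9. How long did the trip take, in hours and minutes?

Departure in UTC: 6:40 AM − 10:30 = 8:10 PM on Sep 7.
Arrival in UTC: 8:50 AM − 3:30 = 5:20 AM on Sep 9.
Elapsed = 5:20 AM − 8:10 PM (+2 days) = 33 hours 10 minutes.

33 hours 10 minutes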